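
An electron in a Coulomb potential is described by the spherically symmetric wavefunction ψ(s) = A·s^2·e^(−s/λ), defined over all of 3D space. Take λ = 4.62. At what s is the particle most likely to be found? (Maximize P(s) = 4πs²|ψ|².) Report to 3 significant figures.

The maximum of P(s) = 4πs²|ψ|² occurs where its derivative vanishes.
This gives s = 3·λ.
With λ = 4.62, the most probable radial distance is 13.86.

s ≈ 13.9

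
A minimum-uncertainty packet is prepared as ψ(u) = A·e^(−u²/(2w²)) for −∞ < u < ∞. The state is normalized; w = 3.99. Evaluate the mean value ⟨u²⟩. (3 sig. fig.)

⟨u^2⟩ ≈ 7.96

⟨u²⟩ = ∫ u^2 |ψ|² du over the full domain.
Using the Gaussian integral ∫_{−∞}^{∞} e^(−αu²) du = √(π/α), since the A² factors cancel between numerator and denominator, ⟨u²⟩ = w^2/2.
Putting w = 3.99 gives 7.960.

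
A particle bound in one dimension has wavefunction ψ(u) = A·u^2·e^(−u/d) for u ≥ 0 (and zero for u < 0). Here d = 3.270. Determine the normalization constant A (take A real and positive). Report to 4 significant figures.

A ≈ 0.05972

Require ∫ |ψ|² du = 1 over the whole domain.
Recall ∫₀^∞ u^m e^(−u/β) du = m!·β^(m+1), the integral (without the A² prefactor) comes out to 3·d^5/4.
Plugging in d = 3.270 yields A = 0.059717.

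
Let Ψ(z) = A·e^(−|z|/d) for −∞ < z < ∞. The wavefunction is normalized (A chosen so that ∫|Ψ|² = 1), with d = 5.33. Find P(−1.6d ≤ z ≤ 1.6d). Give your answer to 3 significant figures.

P ≈ 0.959

|Ψ|² is the probability density, so P = ∫_{−1.6d}^{1.6d} |Ψ|² dz.
With A² fixed by ∫|Ψ|² = 1, i.e. A² = (d)^(−1), substitute and integrate.
Both integrals are even about z = 0, so only the z ≥ 0 halves are needed (the factors of 2 cancel). Let u = z/d; then A² and the length scale cancel, so P = ∫_{0}^{1.6} e^(-2·u) du ÷ ∫_{0}^{∞} e^(-2·u) du.
An antiderivative of e^(-2·u) is -e^(-2·u)/2; evaluating from 0 to 1.6 gives 1/2 - e^(-16/5)/2, while the full integral is 1/2.
Taking the ratio, P = 0.9592.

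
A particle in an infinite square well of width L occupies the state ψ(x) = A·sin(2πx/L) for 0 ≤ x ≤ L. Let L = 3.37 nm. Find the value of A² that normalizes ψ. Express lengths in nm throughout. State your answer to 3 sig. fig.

Require ∫ |ψ|² dx = 1 over the whole domain.
With ∫₀^L sin²(nπx/L) dx = L/2, the integral (without the A² prefactor) comes out to L/2.
Setting this equal to 1 gives A² = 1/(L/2).
Substituting L = 3.37 gives A² = 0.5935, so A = 0.7704.

A^2 ≈ 0.593 nm^(-1)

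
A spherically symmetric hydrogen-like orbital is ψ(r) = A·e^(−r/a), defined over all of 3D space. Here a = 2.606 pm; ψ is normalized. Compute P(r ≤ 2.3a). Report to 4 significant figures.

P ≈ 0.8374

Integrate the radial probability density 4πr²|ψ|² over r ≤ 2.3a.
Normalization gives A² = 1/(π·a^3).
Let u = r/a; then A², 4π and the length scale all cancel, so P = ∫_{0}^{2.3} u^2·e^(-2·u) du ÷ ∫_{0}^{∞} u^2·e^(-2·u) du.
An antiderivative of u^2·e^(-2·u) is -(2·u^2 + 2·u + 1)·e^(-2·u)/4; evaluating from 0 to 2.3 gives 1/4 - 809·e^(-23/5)/200, while the full integral is 1/4.
The region integral divided by the full integral gives P = 0.83736.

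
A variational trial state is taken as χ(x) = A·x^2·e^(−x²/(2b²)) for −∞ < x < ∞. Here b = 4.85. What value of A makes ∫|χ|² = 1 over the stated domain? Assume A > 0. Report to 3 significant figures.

Require ∫ |χ|² dx = 1 over the whole domain.
∫|χ|² dx = A²·(3·√(π)·b^5/4).
Hence A² = 1/[3·√(π)·b^5/4].
With b = 4.85: A² = 0.0002803 and A = 0.01674.

A ≈ 0.0167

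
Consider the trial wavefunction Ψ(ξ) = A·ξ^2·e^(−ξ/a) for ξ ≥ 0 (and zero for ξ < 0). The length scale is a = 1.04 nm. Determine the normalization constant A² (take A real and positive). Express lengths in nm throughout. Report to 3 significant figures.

Require ∫ |Ψ|² dξ = 1 over the whole domain.
The integral (without the A² prefactor) comes out to 3·a^5/4.
Plugging in a = 1.04 yields A = 1.047.

A^2 ≈ 1.10 nm^(-5)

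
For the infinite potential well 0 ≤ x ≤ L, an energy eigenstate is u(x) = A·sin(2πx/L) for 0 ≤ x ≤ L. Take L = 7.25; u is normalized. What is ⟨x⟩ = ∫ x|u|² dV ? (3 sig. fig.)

⟨x⟩ ≈ 3.63

The expectation value is the |u|²-weighted average of x: ∫ x|u|² dx.
With ∫₀^L sin²(nπx/L) dx = L/2, the ratio of the moment integral to the normalization integral gives ⟨x⟩ = L/2.
Putting L = 7.25 gives 3.625.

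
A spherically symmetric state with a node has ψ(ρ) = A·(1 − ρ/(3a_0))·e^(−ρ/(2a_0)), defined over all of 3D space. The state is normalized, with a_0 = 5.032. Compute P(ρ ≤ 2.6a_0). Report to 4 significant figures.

P ≈ 0.3510

P = ∫ |ψ|² 4πρ² dρ over ρ ≤ 2.6a_0.
Normalization gives A² = 1/(8·π·a_0^3/3).
In terms of u = ρ/a_0 (A², 4π and the length scale all cancel between numerator and denominator), P = [∫_{0}^{2.6} u^2·(1 - u/3)^2·e^(-u) du] / [∫_{0}^{∞} u^2·(1 - u/3)^2·e^(-u) du].
An antiderivative of u^2·(1 - u/3)^2·e^(-u) is (-u^4 + 2·u^3 - 3·u^2 - 6·u - 6)·e^(-u)/9; evaluating from 0 to 2.6 gives ≈ 0.234018, while the full integral is 2/3.
The region integral divided by the full integral gives P = 0.35103.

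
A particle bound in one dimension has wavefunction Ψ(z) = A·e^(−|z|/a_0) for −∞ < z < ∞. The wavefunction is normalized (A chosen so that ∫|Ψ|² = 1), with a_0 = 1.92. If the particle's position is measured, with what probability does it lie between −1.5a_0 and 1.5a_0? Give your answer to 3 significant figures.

P ≈ 0.950

|Ψ|² is the probability density, so P = ∫_{−1.5a_0}^{1.5a_0} |Ψ|² dz.
Since A² = 1/(a_0), this is the region integral divided by the full normalization integral.
Both integrals are even about z = 0, so only the z ≥ 0 halves are needed (the factors of 2 cancel). Substituting u = z/a_0, A² and the length scale cancel in the ratio: P = ∫_{0}^{1.5} e^(-2·u) du / ∫_{0}^{∞} e^(-2·u) du.
An antiderivative of e^(-2·u) is -e^(-2·u)/2; evaluating from 0 to 1.5 gives 1/2 - e^(-3)/2, while the full integral is 1/2.
Taking the ratio, P = 0.9502.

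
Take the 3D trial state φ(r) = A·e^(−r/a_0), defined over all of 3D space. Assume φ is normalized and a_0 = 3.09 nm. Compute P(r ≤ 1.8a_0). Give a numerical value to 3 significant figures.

P ≈ 0.697

P = ∫ |φ|² 4πr² dr over r ≤ 1.8a_0.
Normalization gives A² = 1/(π·a_0^3).
Let u = r/a_0; then A², 4π and the length scale all cancel, so P = ∫_{0}^{1.8} u^2·e^(-2·u) du ÷ ∫_{0}^{∞} u^2·e^(-2·u) du.
An antiderivative of u^2·e^(-2·u) is -(2·u^2 + 2·u + 1)·e^(-2·u)/4; evaluating from 0 to 1.8 gives 1/4 - 277·e^(-18/5)/100, while the full integral is 1/4.
The region integral divided by the full integral gives P = 0.6973.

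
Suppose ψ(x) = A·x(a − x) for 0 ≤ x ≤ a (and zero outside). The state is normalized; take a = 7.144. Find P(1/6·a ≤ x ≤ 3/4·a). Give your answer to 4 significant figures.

P ≈ 0.8610

|ψ|² is the probability density, so P = ∫_{1/6·a}^{3/4·a} |ψ|² dx.
Since A² = 1/(a^5/30), this is the region integral divided by the full normalization integral.
Let u = x/a; then A² and the length scale cancel, so P = ∫_{1/6}^{3/4} u^2·(1 - u)^2 du ÷ ∫_{0}^{1} u^2·(1 - u)^2 du.
Using ∫ u^2·(1 - u)^2 du = u^3·(6·u^2 - 15·u + 10)/30, the numerator is ≈ 0.0286997 and the denominator is 1/30.
This works out to P = 0.86099.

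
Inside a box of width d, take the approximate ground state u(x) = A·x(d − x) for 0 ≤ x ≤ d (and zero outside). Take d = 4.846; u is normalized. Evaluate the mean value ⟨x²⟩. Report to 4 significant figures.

⟨x^2⟩ ≈ 6.710

⟨x²⟩ = ∫ x^2 |u|² dx over the full domain.
Expanding the polynomial and integrating term by term, evaluating both integrals, ⟨x²⟩ = 2·d^2/7.
With d = 4.846, ⟨x^2⟩ = 6.7096.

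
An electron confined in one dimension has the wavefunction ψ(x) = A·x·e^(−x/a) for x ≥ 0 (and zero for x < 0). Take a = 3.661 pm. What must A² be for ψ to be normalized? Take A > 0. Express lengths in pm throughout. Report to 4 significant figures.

The normalization condition is ∫|ψ|² dx = 1 from 0 to ∞.
With ∫₀^∞ x^2 e^(−αx) dx = 2!/α^3, ∫|ψ|² dx = A²·(a^3/4).
So A² = (a^3/4)^(−1).
Plugging in a = 3.661 yields A = 0.28552.

A^2 ≈ 0.08152 pm^(-3)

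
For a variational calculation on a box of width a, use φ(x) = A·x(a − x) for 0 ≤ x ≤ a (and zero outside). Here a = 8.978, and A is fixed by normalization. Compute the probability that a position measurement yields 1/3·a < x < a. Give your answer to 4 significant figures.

P ≈ 0.7901

P = ∫_{1/3·a}^{a} |φ(x)|² dx.
With A² fixed by ∫|φ|² = 1, i.e. A² = (a^5/30)^(−1), substitute and integrate.
Let u = x/a; then A² and the length scale cancel, so P = ∫_{1/3}^{1} u^2·(1 - u)^2 du ÷ ∫_{0}^{1} u^2·(1 - u)^2 du.
Using ∫ u^2·(1 - u)^2 du = u^3·(6·u^2 - 15·u + 10)/30, the numerator is 32/1215 and the denominator is 1/30.
Evaluating gives P = 64/81.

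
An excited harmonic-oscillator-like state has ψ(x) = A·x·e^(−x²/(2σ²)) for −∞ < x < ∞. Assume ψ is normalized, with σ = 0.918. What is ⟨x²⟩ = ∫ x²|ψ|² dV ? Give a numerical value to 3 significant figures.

By definition ⟨x²⟩ = ∫ x^2 |ψ(x)|² dx.
With ∫_{−∞}^{∞} x^(2m) e^(−αx²) dx = (2m−1)!!·√π / (2^m α^(m+1/2)), evaluating both integrals, ⟨x²⟩ = 3·σ^2/2.
Putting σ = 0.918 gives 1.264.

⟨x^2⟩ ≈ 1.26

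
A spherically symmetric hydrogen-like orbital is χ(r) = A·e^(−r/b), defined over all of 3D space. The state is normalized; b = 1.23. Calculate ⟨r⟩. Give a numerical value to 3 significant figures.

⟨r⟩ = ∫ r |χ|² 4πr² dr over the full domain.
Since the A² factors cancel between numerator and denominator, ⟨r⟩ = 3·b/2.
Putting b = 1.23 gives 1.845.

⟨r⟩ ≈ 1.85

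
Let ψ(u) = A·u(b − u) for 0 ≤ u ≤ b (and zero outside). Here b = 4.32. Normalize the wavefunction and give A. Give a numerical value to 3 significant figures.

Normalization requires ∫|ψ|² du = 1, integrated from 0 to b.
The integral (without the A² prefactor) comes out to b^5/30.
So A² = (b^5/30)^(−1).
Substituting b = 4.32 gives A² = 0.01994, so A = 0.1412.

A ≈ 0.141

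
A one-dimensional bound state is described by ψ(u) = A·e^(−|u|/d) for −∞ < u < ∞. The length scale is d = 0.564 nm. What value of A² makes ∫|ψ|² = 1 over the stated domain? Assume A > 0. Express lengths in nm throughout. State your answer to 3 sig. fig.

A^2 ≈ 1.77 nm^(-1)

Normalization requires ∫|ψ|² du = 1, integrated from −∞ to ∞.
With ∫₀^∞ u^0 e^(−αu) du = 0!/α^1, the integral (without the A² prefactor) comes out to d.
Setting this equal to 1 gives A² = 1/(d).
Plugging in d = 0.564 yields A = 1.332.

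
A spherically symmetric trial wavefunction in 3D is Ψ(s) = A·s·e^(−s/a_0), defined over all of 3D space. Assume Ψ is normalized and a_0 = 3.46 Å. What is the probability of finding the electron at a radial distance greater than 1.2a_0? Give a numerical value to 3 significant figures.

With dV = 4πs²ds, the probability is ∫|Ψ|² dV over s > 1.2a_0.
A² is fixed by ∫₀^∞ 4πs²|Ψ|² ds = 1, i.e. A² = (3·π·a_0^5)^(−1).
In terms of u = s/a_0 (A², 4π and the length scale all cancel between numerator and denominator), P = [∫_{1.2}^{∞} u^4·e^(-2·u) du] / [∫_{0}^{∞} u^4·e^(-2·u) du].
With ∫ u^4·e^(-2·u) du = -(u^4/2 + u^3 + 3·u^2/2 + 3·u/2 + 3/4)·e^(-2·u) + C, the region integral is ≈ 0.67810 and the full one is 3/4.
This evaluates to P = 0.9041.

P ≈ 0.904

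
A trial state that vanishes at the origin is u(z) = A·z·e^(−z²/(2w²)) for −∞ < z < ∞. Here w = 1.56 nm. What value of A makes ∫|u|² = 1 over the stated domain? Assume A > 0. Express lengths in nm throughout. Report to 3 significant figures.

The normalization condition is ∫|u|² dz = 1 from −∞ to ∞.
Differentiating ∫e^(−αz²) dz = √(π/α) under α to get the higher moments, ∫|u|² dz = A²·(√(π)·w^3/2).
Setting this equal to 1 gives A² = 1/(√(π)·w^3/2).
Plugging in w = 1.56 yields A = 0.5452.

A ≈ 0.545 nm^(-3/2)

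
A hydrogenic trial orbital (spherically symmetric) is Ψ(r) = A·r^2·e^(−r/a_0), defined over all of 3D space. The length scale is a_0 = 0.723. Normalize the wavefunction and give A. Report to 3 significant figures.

A ≈ 0.370

We need A² ∫|f|² 4πr² dr = 1, taking the integral from 0 to ∞.
(Spherical symmetry: dV = 4πr² dr.)
Recall ∫₀^∞ r^m e^(−r/β) dr = m!·β^(m+1), the integral (without the A² prefactor) comes out to 45·π·a_0^7/2.
So A² = (45·π·a_0^7/2)^(−1).
Substituting a_0 = 0.723 gives A² = 0.1370, so A = 0.3701.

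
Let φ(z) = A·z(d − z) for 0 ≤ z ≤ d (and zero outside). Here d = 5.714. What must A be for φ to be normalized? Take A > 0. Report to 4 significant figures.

Require ∫ |φ|² dz = 1 over the whole domain.
Expanding the polynomial and integrating term by term, the integral (without the A² prefactor) comes out to d^5/30.
With d = 5.714: A² = 0.0049252 and A = 0.070179.

A ≈ 0.07018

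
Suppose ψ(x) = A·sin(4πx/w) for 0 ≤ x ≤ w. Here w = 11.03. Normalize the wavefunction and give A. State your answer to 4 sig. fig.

Require ∫ |ψ|² dx = 1 over the whole domain.
Using sin²θ = (1 − cos 2θ)/2, the integral (without the A² prefactor) comes out to w/2.
Setting this equal to 1 gives A² = 1/(w/2).
Plugging in w = 11.03 yields A = 0.42582.

A ≈ 0.4258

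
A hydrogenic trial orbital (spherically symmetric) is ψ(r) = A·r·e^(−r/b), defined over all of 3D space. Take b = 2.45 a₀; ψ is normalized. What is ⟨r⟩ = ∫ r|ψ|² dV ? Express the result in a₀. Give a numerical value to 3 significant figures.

⟨r⟩ ≈ 6.13 a₀

By definition ⟨r⟩ = ∫ r |ψ(r)|² 4πr² dr.
Recall ∫₀^∞ r^m e^(−r/β) dr = m!·β^(m+1), since the A² factors cancel between numerator and denominator, ⟨r⟩ = 5·b/2.
Putting b = 2.45 gives 6.125.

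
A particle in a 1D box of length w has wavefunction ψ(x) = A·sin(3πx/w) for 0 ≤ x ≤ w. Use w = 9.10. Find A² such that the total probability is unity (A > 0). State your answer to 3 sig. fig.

A^2 ≈ 0.220

Normalization requires ∫|ψ|² dx = 1, integrated from 0 to w.
With ∫₀^w sin²(nπx/w) dx = w/2, ∫|ψ|² dx = A²·(w/2).
So A² = (w/2)^(−1).
With w = 9.10: A² = 0.2198 and A = 0.4688.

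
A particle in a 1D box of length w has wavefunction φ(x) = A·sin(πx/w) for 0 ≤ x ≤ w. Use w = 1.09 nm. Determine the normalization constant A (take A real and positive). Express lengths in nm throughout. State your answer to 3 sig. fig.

Normalization requires ∫|φ|² dx = 1, integrated from 0 to w.
With ∫₀^w sin²(nπx/w) dx = w/2, ∫|φ|² dx = A²·(w/2).
Setting this equal to 1 gives A² = 1/(w/2).
With w = 1.09: A² = 1.835 and A = 1.355.

A ≈ 1.35 nm^(-1/2)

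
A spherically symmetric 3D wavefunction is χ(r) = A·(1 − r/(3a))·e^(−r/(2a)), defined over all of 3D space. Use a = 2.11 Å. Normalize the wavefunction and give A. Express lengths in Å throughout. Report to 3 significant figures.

Normalization requires ∫|χ|² 4πr² dr = 1, integrated from 0 to ∞.
The angular integral contributes 4π, leaving ∫₀^∞ r²|χ|² dr.
With χ = A·(1 − r/(3a))·e^(−r/(2a)), the integral evaluates to A²·[8·π·a^3/3].
Substituting a = 2.11 gives A² = 0.01271, so A = 0.1127.

A ≈ 0.113 Å^(-3/2)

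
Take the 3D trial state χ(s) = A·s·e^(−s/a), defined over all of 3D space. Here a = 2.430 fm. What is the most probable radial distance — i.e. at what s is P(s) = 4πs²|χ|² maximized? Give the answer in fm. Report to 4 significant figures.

s ≈ 4.860 fm

Set d/ds [P(s) = 4πs²|χ|²] = 0 and solve for s > 0.
Solving yields s = 2·a.
With a = 2.430, the most probable radial distance is 4.8600 fm.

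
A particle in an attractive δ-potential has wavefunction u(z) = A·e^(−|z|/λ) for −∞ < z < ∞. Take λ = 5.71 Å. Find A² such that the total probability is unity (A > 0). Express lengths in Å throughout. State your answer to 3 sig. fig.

A^2 ≈ 0.175 Å^(-1)

We need A² ∫|f|² dz = 1, taking the integral from −∞ to ∞.
Recall ∫₀^∞ z^m e^(−z/β) dz = m!·β^(m+1), carrying out the integral gives A² · λ.
Substituting λ = 5.71 gives A² = 0.1751, so A = 0.4185.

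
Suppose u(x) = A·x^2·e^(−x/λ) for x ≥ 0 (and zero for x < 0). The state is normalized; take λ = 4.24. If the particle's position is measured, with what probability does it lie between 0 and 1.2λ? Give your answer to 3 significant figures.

The probability is P = ∫ |u|² dx over [0, 1.2λ].
The normalization integral ∫|u|²dx over the whole domain equals 3·λ^5/4·A², and A² cancels in the ratio.
Substituting t = x/λ, A² and the length scale cancel in the ratio: P = ∫_{0}^{1.2} t^4·e^(-2·t) dt / ∫_{0}^{∞} t^4·e^(-2·t) dt.
With ∫ t^4·e^(-2·t) dt = -(t^4/2 + t^3 + 3·t^2/2 + 3·t/2 + 3/4)·e^(-2·t) + C, the region integral is ≈ 0.071901 and the full one is 3/4.
This works out to P = 0.09587.

P ≈ 0.0959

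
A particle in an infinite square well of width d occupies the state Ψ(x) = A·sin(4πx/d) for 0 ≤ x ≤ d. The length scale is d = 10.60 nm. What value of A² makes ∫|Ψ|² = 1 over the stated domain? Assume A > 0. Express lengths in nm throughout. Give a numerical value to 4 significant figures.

A^2 ≈ 0.1887 nm^(-1)

Require ∫ |Ψ|² dx = 1 over the whole domain.
With ∫₀^d sin²(nπx/d) dx = d/2, ∫|Ψ|² dx = A²·(d/2).
Setting this equal to 1 gives A² = 1/(d/2).
Plugging in d = 10.60 yields A = 0.43437.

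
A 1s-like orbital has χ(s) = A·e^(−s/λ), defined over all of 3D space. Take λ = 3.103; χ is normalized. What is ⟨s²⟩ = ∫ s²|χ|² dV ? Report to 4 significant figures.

⟨s²⟩ = ∫ s^2 |χ|² 4πs² ds over the full domain.
The ratio of the moment integral to the normalization integral gives ⟨s²⟩ = 3·λ^2.
With λ = 3.103, ⟨s^2⟩ = 28.886.

⟨s^2⟩ ≈ 28.89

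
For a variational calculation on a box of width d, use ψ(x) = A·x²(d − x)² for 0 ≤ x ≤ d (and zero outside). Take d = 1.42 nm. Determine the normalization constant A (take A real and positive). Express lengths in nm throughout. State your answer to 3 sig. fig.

We need A² ∫|f|² dx = 1, taking the integral from 0 to d.
The integral (without the A² prefactor) comes out to d^9/630.
So A² = (d^9/630)^(−1).
Plugging in d = 1.42 yields A = 5.181.

A ≈ 5.18 nm^(-9/2)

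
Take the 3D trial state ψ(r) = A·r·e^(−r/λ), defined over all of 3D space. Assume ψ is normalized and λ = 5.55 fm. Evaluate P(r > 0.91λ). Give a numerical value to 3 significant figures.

P ≈ 0.962

Integrate the radial probability density 4πr²|ψ|² over r > 0.91λ.
A² is fixed by ∫₀^∞ 4πr²|ψ|² dr = 1, i.e. A² = (3·π·λ^5)^(−1).
In terms of u = r/λ (A², 4π and the length scale all cancel between numerator and denominator), P = [∫_{0.91}^{∞} u^4·e^(-2·u) du] / [∫_{0}^{∞} u^4·e^(-2·u) du].
An antiderivative of u^4·e^(-2·u) is -(u^4/2 + u^3 + 3·u^2/2 + 3·u/2 + 3/4)·e^(-2·u); evaluating from 0.91 to ∞ gives ≈ 0.72160, while the full integral is 3/4.
This evaluates to P = 0.9621.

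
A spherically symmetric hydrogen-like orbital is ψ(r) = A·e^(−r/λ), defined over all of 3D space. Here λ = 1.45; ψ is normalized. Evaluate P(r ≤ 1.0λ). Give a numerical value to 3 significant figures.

P = ∫ |ψ|² 4πr² dr over r ≤ 1.0λ.
A² is fixed by ∫₀^∞ 4πr²|ψ|² dr = 1, i.e. A² = (π·λ^3)^(−1).
In terms of u = r/λ (A², 4π and the length scale all cancel between numerator and denominator), P = [∫_{0}^{1.0} u^2·e^(-2·u) du] / [∫_{0}^{∞} u^2·e^(-2·u) du].
An antiderivative of u^2·e^(-2·u) is -(2·u^2 + 2·u + 1)·e^(-2·u)/4; evaluating from 0 to 1.0 gives 1/4 - 5·e^(-2)/4, while the full integral is 1/4.
This evaluates to P = 0.3233.

P ≈ 0.323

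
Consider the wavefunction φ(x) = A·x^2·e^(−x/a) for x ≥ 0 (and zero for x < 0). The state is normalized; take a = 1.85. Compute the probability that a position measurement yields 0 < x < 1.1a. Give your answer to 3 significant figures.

P ≈ 0.0725

The probability is P = ∫ |φ|² dx over [0, 1.1a].
With A² fixed by ∫|φ|² = 1, i.e. A² = (3·a^5/4)^(−1), substitute and integrate.
In terms of u = x/a (A² and the length scale cancel between numerator and denominator), P = [∫_{0}^{1.1} u^4·e^(-2·u) du] / [∫_{0}^{∞} u^4·e^(-2·u) du].
Using ∫ u^4·e^(-2·u) du = -(u^4/2 + u^3 + 3·u^2/2 + 3·u/2 + 3/4)·e^(-2·u), the numerator is ≈ 0.054372 and the denominator is 3/4.
Taking the ratio, P = 0.07250.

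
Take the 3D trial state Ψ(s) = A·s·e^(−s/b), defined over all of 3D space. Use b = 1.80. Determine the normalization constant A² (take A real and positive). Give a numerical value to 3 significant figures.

A^2 ≈ 0.00562

Require ∫ |Ψ|² 4πs² ds = 1 over the whole domain.
Recall ∫₀^∞ s^m e^(−s/β) ds = m!·β^(m+1), the integral (without the A² prefactor) comes out to 3·π·b^5.
Plugging in b = 1.80 yields A = 0.07493.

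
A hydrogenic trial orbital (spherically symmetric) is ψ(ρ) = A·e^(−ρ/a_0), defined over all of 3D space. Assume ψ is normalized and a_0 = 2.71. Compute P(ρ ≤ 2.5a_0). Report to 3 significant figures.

P = ∫ |ψ|² 4πρ² dρ over ρ ≤ 2.5a_0.
A² is fixed by ∫₀^∞ 4πρ²|ψ|² dρ = 1, i.e. A² = (π·a_0^3)^(−1).
In terms of u = ρ/a_0 (A², 4π and the length scale all cancel between numerator and denominator), P = [∫_{0}^{2.5} u^2·e^(-2·u) du] / [∫_{0}^{∞} u^2·e^(-2·u) du].
An antiderivative of u^2·e^(-2·u) is -(2·u^2 + 2·u + 1)·e^(-2·u)/4; evaluating from 0 to 2.5 gives 1/4 - 37·e^(-5)/8, while the full integral is 1/4.
Taking the ratio yields P = 0.8753.

P ≈ 0.875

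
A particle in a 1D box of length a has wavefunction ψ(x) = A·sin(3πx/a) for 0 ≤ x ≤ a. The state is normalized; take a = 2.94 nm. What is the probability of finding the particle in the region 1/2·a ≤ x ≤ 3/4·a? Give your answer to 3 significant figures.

P ≈ 0.197

|ψ|² is the probability density, so P = ∫_{1/2·a}^{3/4·a} |ψ|² dx.
Since A² = 1/(a/2), this is the region integral divided by the full normalization integral.
Substituting u = x/a, A² and the length scale cancel in the ratio: P = ∫_{1/2}^{3/4} sin(3·π·u)^2 du / ∫_{0}^{1} sin(3·π·u)^2 du.
With ∫ sin(3·π·u)^2 du = u/2 - sin(6·π·u)/(12·π) + C, the region integral is 1/8 - 1/(12·π) and the full one is 1/2.
Taking the ratio, P = (-2 + 3·π)/(12·π).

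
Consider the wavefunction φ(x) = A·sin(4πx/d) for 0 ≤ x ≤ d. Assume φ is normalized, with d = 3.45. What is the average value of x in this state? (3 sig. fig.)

⟨x⟩ ≈ 1.73

The expectation value is the |φ|²-weighted average of x: ∫ x|φ|² dx.
Evaluating both integrals, ⟨x⟩ = d/2.
Putting d = 3.45 gives 1.725.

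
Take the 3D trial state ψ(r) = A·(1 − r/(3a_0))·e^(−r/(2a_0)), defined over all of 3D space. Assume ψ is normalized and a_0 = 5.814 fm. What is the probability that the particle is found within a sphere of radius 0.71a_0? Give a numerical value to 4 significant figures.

P ≈ 0.07320

With dV = 4πr²dr, the probability is ∫|ψ|² dV over r ≤ 0.71a_0.
A² is fixed by ∫₀^∞ 4πr²|ψ|² dr = 1, i.e. A² = (8·π·a_0^3/3)^(−1).
In terms of u = r/a_0 (A², 4π and the length scale all cancel between numerator and denominator), P = [∫_{0}^{0.71} u^2·(1 - u/3)^2·e^(-u) du] / [∫_{0}^{∞} u^2·(1 - u/3)^2·e^(-u) du].
Using ∫ u^2·(1 - u/3)^2·e^(-u) du = (-u^4 + 2·u^3 - 3·u^2 - 6·u - 6)·e^(-u)/9, the numerator is ≈ 0.0488013 and the denominator is 2/3.
Taking the ratio yields P = 0.073202.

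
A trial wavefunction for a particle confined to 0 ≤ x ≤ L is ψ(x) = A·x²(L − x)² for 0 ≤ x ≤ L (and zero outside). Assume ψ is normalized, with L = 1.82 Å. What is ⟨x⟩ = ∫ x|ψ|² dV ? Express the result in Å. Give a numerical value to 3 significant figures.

The expectation value is the |ψ|²-weighted average of x: ∫ x|ψ|² dx.
Since the A² factors cancel between numerator and denominator, ⟨x⟩ = L/2.
With L = 1.82, ⟨x⟩ = 0.9100.

⟨x⟩ ≈ 0.910 Å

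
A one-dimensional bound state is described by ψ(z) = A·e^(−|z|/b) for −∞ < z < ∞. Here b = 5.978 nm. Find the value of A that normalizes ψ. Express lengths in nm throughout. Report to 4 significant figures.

A ≈ 0.4090 nm^(-1/2)

Require ∫ |ψ|² dz = 1 over the whole domain.
With ∫₀^∞ z^0 e^(−αz) dz = 0!/α^1, with ψ = A·e^(−|z|/b), the integral evaluates to A²·[b].
Hence A² = 1/[b].
With b = 5.978: A² = 0.16728 and A = 0.40900.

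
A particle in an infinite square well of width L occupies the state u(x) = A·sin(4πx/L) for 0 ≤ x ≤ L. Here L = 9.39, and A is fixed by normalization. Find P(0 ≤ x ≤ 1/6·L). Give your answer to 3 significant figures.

|u|² is the probability density, so P = ∫_{0}^{1/6·L} |u|² dx.
With A² fixed by ∫|u|² = 1, i.e. A² = (L/2)^(−1), substitute and integrate.
Substituting t = x/L, A² and the length scale cancel in the ratio: P = ∫_{0}^{1/6} sin(4·π·t)^2 dt / ∫_{0}^{1} sin(4·π·t)^2 dt.
An antiderivative of sin(4·π·t)^2 is t/2 - sin(4·π·t)·cos(4·π·t)/(8·π); evaluating from 0 to 1/6 gives √(3)/(32·π) + 1/12, while the full integral is 1/2.
This works out to P = (√(3)/16 + π/6)/π.

P ≈ 0.201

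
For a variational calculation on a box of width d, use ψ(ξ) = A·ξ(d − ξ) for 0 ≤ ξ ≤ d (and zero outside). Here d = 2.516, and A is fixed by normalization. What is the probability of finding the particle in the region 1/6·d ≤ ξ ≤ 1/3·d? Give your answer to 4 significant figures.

P ≈ 0.1744

The probability is P = ∫ |ψ|² dξ over [1/6·d, 1/3·d].
With A² fixed by ∫|ψ|² = 1, i.e. A² = (d^5/30)^(−1), substitute and integrate.
Let u = ξ/d; then A² and the length scale cancel, so P = ∫_{1/6}^{1/3} u^2·(1 - u)^2 du ÷ ∫_{0}^{1} u^2·(1 - u)^2 du.
An antiderivative of u^2·(1 - u)^2 is u^3·(6·u^2 - 15·u + 10)/30; evaluating from 1/6 to 1/3 gives ≈ 0.00581276, while the full integral is 1/30.
Evaluating gives P = 113/648.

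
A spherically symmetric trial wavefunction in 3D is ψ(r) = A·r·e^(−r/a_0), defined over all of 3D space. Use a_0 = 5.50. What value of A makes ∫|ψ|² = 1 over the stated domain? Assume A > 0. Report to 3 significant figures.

Require ∫ |ψ|² 4πr² dr = 1 over the whole domain.
The angular integral contributes 4π, leaving ∫₀^∞ r²|ψ|² dr.
Using ∫₀^∞ rⁿ e^(−αr) dr = n!/αⁿ⁺¹, ∫|ψ|² 4πr² dr = A²·(3·π·a_0^5).
With a_0 = 5.50: A² = 0.00002108 and A = 0.004592.

A ≈ 0.00459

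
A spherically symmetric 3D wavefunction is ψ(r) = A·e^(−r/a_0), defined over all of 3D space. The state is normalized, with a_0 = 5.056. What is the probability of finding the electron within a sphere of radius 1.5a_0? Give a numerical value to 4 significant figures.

Integrate the radial probability density 4πr²|ψ|² over r ≤ 1.5a_0.
Normalization gives A² = 1/(π·a_0^3).
Let u = r/a_0; then A², 4π and the length scale all cancel, so P = ∫_{0}^{1.5} u^2·e^(-2·u) du ÷ ∫_{0}^{∞} u^2·e^(-2·u) du.
With ∫ u^2·e^(-2·u) du = -(2·u^2 + 2·u + 1)·e^(-2·u)/4 + C, the region integral is 1/4 - 17·e^(-3)/8 and the full one is 1/4.
The region integral divided by the full integral gives P = 0.57681.

P ≈ 0.5768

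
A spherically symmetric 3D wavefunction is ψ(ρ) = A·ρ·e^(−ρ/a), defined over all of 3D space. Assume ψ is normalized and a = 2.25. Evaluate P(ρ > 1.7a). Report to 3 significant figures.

With dV = 4πρ²dρ, the probability is ∫|ψ|² dV over ρ > 1.7a.
Normalization gives A² = 1/(3·π·a^5).
Let u = ρ/a; then A², 4π and the length scale all cancel, so P = ∫_{1.7}^{∞} u^4·e^(-2·u) du ÷ ∫_{0}^{∞} u^4·e^(-2·u) du.
An antiderivative of u^4·e^(-2·u) is -(u^4/2 + u^3 + 3·u^2/2 + 3·u/2 + 3/4)·e^(-2·u); evaluating from 1.7 to ∞ gives ≈ 0.55814, while the full integral is 3/4.
The region integral divided by the full integral gives P = 0.7442.

P ≈ 0.744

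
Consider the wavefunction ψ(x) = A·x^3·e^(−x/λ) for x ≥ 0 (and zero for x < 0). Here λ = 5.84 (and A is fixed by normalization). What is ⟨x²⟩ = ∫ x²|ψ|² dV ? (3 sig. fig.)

⟨x^2⟩ ≈ 477

⟨x²⟩ = ∫ x^2 |ψ|² dx over the full domain.
Since the A² factors cancel between numerator and denominator, ⟨x²⟩ = 14·λ^2.
With λ = 5.84, ⟨x^2⟩ = 477.5.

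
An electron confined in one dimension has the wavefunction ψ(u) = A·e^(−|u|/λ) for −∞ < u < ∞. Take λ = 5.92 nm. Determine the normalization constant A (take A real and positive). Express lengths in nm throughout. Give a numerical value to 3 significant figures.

A ≈ 0.411 nm^(-1/2)

Normalization requires ∫|ψ|² du = 1, integrated from −∞ to ∞.
Using ∫₀^∞ uⁿ e^(−αu) du = n!/αⁿ⁺¹, carrying out the integral gives A² · λ.
Setting this equal to 1 gives A² = 1/(λ).
Plugging in λ = 5.92 yields A = 0.4110.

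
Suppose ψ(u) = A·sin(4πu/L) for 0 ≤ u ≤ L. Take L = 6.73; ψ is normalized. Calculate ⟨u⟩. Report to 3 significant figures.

⟨u⟩ ≈ 3.37

The expectation value is the |ψ|²-weighted average of u: ∫ u|ψ|² du.
Since the A² factors cancel between numerator and denominator, ⟨u⟩ = L/2.
Putting L = 6.73 gives 3.365.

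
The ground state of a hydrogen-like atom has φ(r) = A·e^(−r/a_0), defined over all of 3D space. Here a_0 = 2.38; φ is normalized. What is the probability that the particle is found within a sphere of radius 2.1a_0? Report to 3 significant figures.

P ≈ 0.790

P = ∫ |φ|² 4πr² dr over r ≤ 2.1a_0.
The full normalization integral is A²·[π·a_0^3] = 1, fixing A².
Let u = r/a_0; then A², 4π and the length scale all cancel, so P = ∫_{0}^{2.1} u^2·e^(-2·u) du ÷ ∫_{0}^{∞} u^2·e^(-2·u) du.
An antiderivative of u^2·e^(-2·u) is -(2·u^2 + 2·u + 1)·e^(-2·u)/4; evaluating from 0 to 2.1 gives 1/4 - 701·e^(-21/5)/200, while the full integral is 1/4.
The region integral divided by the full integral gives P = 0.7898.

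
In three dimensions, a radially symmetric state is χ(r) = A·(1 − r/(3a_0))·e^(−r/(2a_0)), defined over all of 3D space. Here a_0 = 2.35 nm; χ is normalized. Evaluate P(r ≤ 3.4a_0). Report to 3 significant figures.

Integrate the radial probability density 4πr²|χ|² over r ≤ 3.4a_0.
The full normalization integral is A²·[8·π·a_0^3/3] = 1, fixing A².
Substituting u = r/a_0, A², 4π and the length scale all cancel in the ratio: P = ∫_{0}^{3.4} u^2·(1 - u/3)^2·e^(-u) du / ∫_{0}^{∞} u^2·(1 - u/3)^2·e^(-u) du.
With ∫ u^2·(1 - u/3)^2·e^(-u) du = (-u^4 + 2·u^3 - 3·u^2 - 6·u - 6)·e^(-u)/9 + C, the region integral is ≈ 0.23613 and the full one is 2/3.
This evaluates to P = 0.3542.

P ≈ 0.354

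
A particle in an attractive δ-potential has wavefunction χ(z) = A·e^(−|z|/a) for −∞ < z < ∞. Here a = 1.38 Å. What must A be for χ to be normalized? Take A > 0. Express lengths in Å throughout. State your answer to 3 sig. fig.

Require ∫ |χ|² dz = 1 over the whole domain.
The integral (without the A² prefactor) comes out to a.
Hence A² = 1/[a].
With a = 1.38: A² = 0.7246 and A = 0.8513.

A ≈ 0.851 Å^(-1/2)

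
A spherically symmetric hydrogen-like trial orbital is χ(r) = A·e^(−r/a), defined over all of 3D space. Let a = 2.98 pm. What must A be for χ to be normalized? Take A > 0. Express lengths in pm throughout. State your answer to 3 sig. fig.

Require ∫ |χ|² 4πr² dr = 1 over the whole domain.
(Spherical symmetry: dV = 4πr² dr.)
Carrying out the integral gives A² · π·a^3.
Hence A² = 1/[π·a^3].
Plugging in a = 2.98 yields A = 0.1097.

A ≈ 0.110 pm^(-3/2)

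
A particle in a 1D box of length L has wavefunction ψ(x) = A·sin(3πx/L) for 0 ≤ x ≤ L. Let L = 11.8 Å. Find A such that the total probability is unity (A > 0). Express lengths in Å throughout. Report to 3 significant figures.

The normalization condition is ∫|ψ|² dx = 1 from 0 to L.
With ψ = A·sin(3πx/L), the integral evaluates to A²·[L/2].
Setting this equal to 1 gives A² = 1/(L/2).
Plugging in L = 11.8 yields A = 0.4117.

A ≈ 0.412 Å^(-1/2)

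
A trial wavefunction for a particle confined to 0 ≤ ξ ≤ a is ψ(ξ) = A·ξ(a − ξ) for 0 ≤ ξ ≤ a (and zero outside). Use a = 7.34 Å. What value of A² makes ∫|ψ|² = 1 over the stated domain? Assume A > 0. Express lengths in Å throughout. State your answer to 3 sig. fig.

We need A² ∫|f|² dξ = 1, taking the integral from 0 to a.
Expanding the polynomial and integrating term by term, with ψ = A·ξ(a − ξ), the integral evaluates to A²·[a^5/30].
Setting this equal to 1 gives A² = 1/(a^5/30).
Plugging in a = 7.34 yields A = 0.03752.

A^2 ≈ 0.00141 Å^(-5)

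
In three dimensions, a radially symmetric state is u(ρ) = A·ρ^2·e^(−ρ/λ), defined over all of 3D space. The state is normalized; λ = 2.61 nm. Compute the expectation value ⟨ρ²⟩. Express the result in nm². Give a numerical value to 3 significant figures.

By definition ⟨ρ²⟩ = ∫ ρ^2 |u(ρ)|² 4πρ² dρ.
With ∫₀^∞ ρ^8 e^(−αρ) dρ = 8!/α^9, since the A² factors cancel between numerator and denominator, ⟨ρ²⟩ = 14·λ^2.
With λ = 2.61, ⟨ρ^2⟩ = 95.37.

⟨ρ^2⟩ ≈ 95.4 nm^2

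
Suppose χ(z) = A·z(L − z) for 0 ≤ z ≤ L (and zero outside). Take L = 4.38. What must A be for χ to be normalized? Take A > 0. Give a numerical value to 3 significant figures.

The normalization condition is ∫|χ|² dz = 1 from 0 to L.
With χ = A·z(L − z), the integral evaluates to A²·[L^5/30].
Hence A² = 1/[L^5/30].
Plugging in L = 4.38 yields A = 0.1364.

A ≈ 0.136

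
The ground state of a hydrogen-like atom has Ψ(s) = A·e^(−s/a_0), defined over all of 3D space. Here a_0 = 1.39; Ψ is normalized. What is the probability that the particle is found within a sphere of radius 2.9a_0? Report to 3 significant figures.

P = ∫ |Ψ|² 4πs² ds over s ≤ 2.9a_0.
Normalization gives A² = 1/(π·a_0^3).
In terms of u = s/a_0 (A², 4π and the length scale all cancel between numerator and denominator), P = [∫_{0}^{2.9} u^2·e^(-2·u) du] / [∫_{0}^{∞} u^2·e^(-2·u) du].
Using ∫ u^2·e^(-2·u) du = -(2·u^2 + 2·u + 1)·e^(-2·u)/4, the numerator is 1/4 - 1181·e^(-29/5)/200 and the denominator is 1/4.
The region integral divided by the full integral gives P = 0.9285.

P ≈ 0.928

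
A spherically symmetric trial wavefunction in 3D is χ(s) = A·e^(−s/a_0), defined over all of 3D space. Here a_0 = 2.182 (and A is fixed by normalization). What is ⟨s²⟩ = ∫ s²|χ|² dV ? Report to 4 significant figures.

The expectation value is the |χ|²-weighted average of s^2: ∫ s^2|χ|² 4πs² ds.
With ∫₀^∞ s^4 e^(−αs) ds = 4!/α^5, evaluating both integrals, ⟨s²⟩ = 3·a_0^2.
With a_0 = 2.182, ⟨s^2⟩ = 14.283.

⟨s^2⟩ ≈ 14.28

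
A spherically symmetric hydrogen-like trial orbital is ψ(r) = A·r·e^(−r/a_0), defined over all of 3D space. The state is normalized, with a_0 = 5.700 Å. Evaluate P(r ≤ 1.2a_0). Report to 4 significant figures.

P ≈ 0.09587

Integrate the radial probability density 4πr²|ψ|² over r ≤ 1.2a_0.
The full normalization integral is A²·[3·π·a_0^5] = 1, fixing A².
In terms of u = r/a_0 (A², 4π and the length scale all cancel between numerator and denominator), P = [∫_{0}^{1.2} u^4·e^(-2·u) du] / [∫_{0}^{∞} u^4·e^(-2·u) du].
An antiderivative of u^4·e^(-2·u) is -(u^4/2 + u^3 + 3·u^2/2 + 3·u/2 + 3/4)·e^(-2·u); evaluating from 0 to 1.2 gives ≈ 0.0719014, while the full integral is 3/4.
Taking the ratio yields P = 0.095869.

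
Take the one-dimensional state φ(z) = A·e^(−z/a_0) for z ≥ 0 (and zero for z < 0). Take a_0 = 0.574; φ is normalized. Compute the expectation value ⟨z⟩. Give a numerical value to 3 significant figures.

⟨z⟩ ≈ 0.287

⟨z⟩ = ∫ z |φ|² dz over the full domain.
Recall ∫₀^∞ z^m e^(−z/β) dz = m!·β^(m+1), the ratio of the moment integral to the normalization integral gives ⟨z⟩ = a_0/2.
With a_0 = 0.574, ⟨z⟩ = 0.2870.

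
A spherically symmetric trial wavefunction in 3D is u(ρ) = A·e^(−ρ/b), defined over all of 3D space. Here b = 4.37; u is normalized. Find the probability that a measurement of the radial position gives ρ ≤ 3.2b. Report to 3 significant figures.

P ≈ 0.954

With dV = 4πρ²dρ, the probability is ∫|u|² dV over ρ ≤ 3.2b.
The full normalization integral is A²·[π·b^3] = 1, fixing A².
In terms of t = ρ/b (A², 4π and the length scale all cancel between numerator and denominator), P = [∫_{0}^{3.2} t^2·e^(-2·t) dt] / [∫_{0}^{∞} t^2·e^(-2·t) dt].
Using ∫ t^2·e^(-2·t) dt = -(2·t^2 + 2·t + 1)·e^(-2·t)/4, the numerator is 1/4 - 697·e^(-32/5)/100 and the denominator is 1/4.
Taking the ratio yields P = 0.9537.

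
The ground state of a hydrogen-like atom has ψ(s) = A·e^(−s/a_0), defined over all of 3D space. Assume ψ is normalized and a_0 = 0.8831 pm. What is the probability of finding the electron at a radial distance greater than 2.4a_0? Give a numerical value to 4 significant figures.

P ≈ 0.1425

P = ∫ |ψ|² 4πs² ds over s > 2.4a_0.
The full normalization integral is A²·[π·a_0^3] = 1, fixing A².
Let u = s/a_0; then A², 4π and the length scale all cancel, so P = ∫_{2.4}^{∞} u^2·e^(-2·u) du ÷ ∫_{0}^{∞} u^2·e^(-2·u) du.
Using ∫ u^2·e^(-2·u) du = -(2·u^2 + 2·u + 1)·e^(-2·u)/4, the numerator is 433·e^(-24/5)/100 and the denominator is 1/4.
Taking the ratio yields P = 0.14254.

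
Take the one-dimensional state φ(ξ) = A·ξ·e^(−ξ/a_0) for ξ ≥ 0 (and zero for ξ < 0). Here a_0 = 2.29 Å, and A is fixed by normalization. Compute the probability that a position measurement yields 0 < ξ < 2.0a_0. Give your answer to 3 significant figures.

P ≈ 0.762

The probability is P = ∫ |φ|² dξ over [0, 2.0a_0].
Since A² = 1/(a_0^3/4), this is the region integral divided by the full normalization integral.
Let u = ξ/a_0; then A² and the length scale cancel, so P = ∫_{0}^{2.0} u^2·e^(-2·u) du ÷ ∫_{0}^{∞} u^2·e^(-2·u) du.
With ∫ u^2·e^(-2·u) du = -(2·u^2 + 2·u + 1)·e^(-2·u)/4 + C, the region integral is 1/4 - 13·e^(-4)/4 and the full one is 1/4.
Taking the ratio, P = 0.7619.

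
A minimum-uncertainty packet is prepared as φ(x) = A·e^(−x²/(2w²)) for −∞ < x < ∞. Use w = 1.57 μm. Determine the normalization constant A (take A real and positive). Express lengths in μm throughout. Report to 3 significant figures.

A ≈ 0.599 μm^(-1/2)

Normalization requires ∫|φ|² dx = 1, integrated from −∞ to ∞.
Carrying out the integral gives A² · √(π)·w.
Plugging in w = 1.57 yields A = 0.5995.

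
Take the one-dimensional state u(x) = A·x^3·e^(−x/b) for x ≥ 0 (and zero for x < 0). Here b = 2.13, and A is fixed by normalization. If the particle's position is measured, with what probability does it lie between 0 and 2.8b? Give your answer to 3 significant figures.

P = ∫_{0}^{2.8b} |u(x)|² dx.
The normalization integral ∫|u|²dx over the whole domain equals 45·b^7/8·A², and A² cancels in the ratio.
Substituting t = x/b, A² and the length scale cancel in the ratio: P = ∫_{0}^{2.8} t^6·e^(-2·t) dt / ∫_{0}^{∞} t^6·e^(-2·t) dt.
Using ∫ t^6·e^(-2·t) dt = -(4·t^6 + 12·t^5 + 30·t^4 + 60·t^3 + 90·t^2 + 90·t + 45)·e^(-2·t)/8, the numerator is ≈ 1.8548 and the denominator is 45/8.
This works out to P = 0.3297.

P ≈ 0.330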